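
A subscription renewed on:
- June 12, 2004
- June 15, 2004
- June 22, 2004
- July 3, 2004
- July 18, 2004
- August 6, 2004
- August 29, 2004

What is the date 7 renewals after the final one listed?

May 29, 2005

The spacing grows by 4 each time: 3, 7, 11, 15, 19, 23 days.
Next gap: 27 days. August 29, 2004 + 27 days = September 25, 2004.
Next gap: 31 days. September 25, 2004 + 31 days = October 26, 2004.
Next gap: 35 days. October 26, 2004 + 35 days = November 30, 2004.
Next gap: 39 days. November 30, 2004 + 39 days = January 8, 2005.
Next gap: 43 days. January 8, 2005 + 43 days = February 20, 2005.
Next gap: 47 days. February 20, 2005 + 47 days = April 8, 2005.
Next gap: 51 days. April 8, 2005 + 51 days = May 29, 2005.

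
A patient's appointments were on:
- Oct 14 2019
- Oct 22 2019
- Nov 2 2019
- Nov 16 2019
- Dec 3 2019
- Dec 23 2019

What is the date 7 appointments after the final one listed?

Intervals are 8, 11, 14, 17, 20 days — an arithmetic progression with common difference 3.
Next gap: 23 days. Dec 23 2019 + 23 days = Jan 15 2020.
Next gap: 26 days. Jan 15 2020 + 26 days = Feb 10 2020.
Next gap: 29 days. Feb 10 2020 + 29 days = Mar 10 2020.
Next gap: 32 days. Mar 10 2020 + 32 days = Apr 11 2020.
Next gap: 35 days. Apr 11 2020 + 35 days = May 16 2020.
Next gap: 38 days. May 16 2020 + 38 days = Jun 23 2020.
Next gap: 41 days. Jun 23 2020 + 41 days = Aug 3 2020.

Aug 3 2020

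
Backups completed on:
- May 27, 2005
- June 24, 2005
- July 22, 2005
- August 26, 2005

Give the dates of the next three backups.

Gaps: 28, 28, 35 days — a mix of 28 and 35. Every date is a Friday.
Each is the 4th Friday of its month.
4th Friday of September 2005: September 23, 2005.
October 2005 — 4th Friday is October 28, 2005.
November 2005 — 4th Friday is November 25, 2005.

September 23, 2005; October 28, 2005; November 25, 2005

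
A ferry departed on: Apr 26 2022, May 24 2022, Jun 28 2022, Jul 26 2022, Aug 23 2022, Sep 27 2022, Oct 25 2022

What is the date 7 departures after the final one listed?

All dates are Tuesdays, 28, 35, 28, 28, 35, 28 days apart.
Specifically, the 4th Tuesday of each month.
4th Tuesday of November 2022: Nov 22 2022.
4th Tuesday of December 2022: Dec 27 2022.
4th Tuesday of January 2023: Jan 24 2023.
February 2023 — 4th Tuesday is Feb 28 2023.
4th Tuesday of March 2023: Mar 28 2023.
4th Tuesday of April 2023: Apr 25 2023.
May 2023 — 4th Tuesday is May 23 2023.

May 23 2023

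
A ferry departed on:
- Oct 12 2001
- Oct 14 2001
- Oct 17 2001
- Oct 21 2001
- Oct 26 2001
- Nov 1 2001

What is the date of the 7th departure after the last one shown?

The spacing grows by 1 each time: 2, 3, 4, 5, 6 days.
Next gap: 7 days. Nov 1 2001 + 7 days = Nov 8 2001.
Next gap: 8 days. Nov 8 2001 + 8 days = Nov 16 2001.
Next gap: 9 days. Nov 16 2001 + 9 days = Nov 25 2001.
Next gap: 10 days. Nov 25 2001 + 10 days = Dec 5 2001.
Next gap: 11 days. Dec 5 2001 + 11 days = Dec 16 2001.
Next gap: 12 days. Dec 16 2001 + 12 days = Dec 28 2001.
Next gap: 13 days. Dec 28 2001 + 13 days = Jan 10 2002.

Jan 10 2002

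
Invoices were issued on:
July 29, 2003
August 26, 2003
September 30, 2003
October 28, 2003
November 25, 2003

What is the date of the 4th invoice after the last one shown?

March 30, 2004

All Tuesdays; the gaps (28, 35, 28, 28) vary with month length.
This is the last Tuesday of each month.
December 2003 ends with Tuesday December 30, 2003.
Last Tuesday of January 2004: January 27, 2004.
February 2004 ends with Tuesday February 24, 2004.
March 2004 ends with Tuesday March 30, 2004.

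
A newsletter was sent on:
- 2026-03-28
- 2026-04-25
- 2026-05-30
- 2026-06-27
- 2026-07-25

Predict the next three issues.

Every date is a Saturday; gaps 28, 35, 28, 28 days.
Each is the last Saturday of its month (at least one falls on the 29th or later, ruling out '4th Saturday').
August 2026 ends with Saturday 2026-08-29.
Last Saturday of September 2026: 2026-09-26.
Last Saturday of October 2026: 2026-10-31.

2026-08-29, 2026-09-26, 2026-10-31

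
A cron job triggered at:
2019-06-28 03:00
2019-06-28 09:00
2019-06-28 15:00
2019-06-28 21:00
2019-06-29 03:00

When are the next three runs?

Spacing: 6, 6, 6, 6 h — constant 6 h.
2019-06-29 03:00 + 6 h = 2019-06-29 09:00.
2019-06-29 09:00 + 6 h = 2019-06-29 15:00.
2019-06-29 15:00 + 6 h = 2019-06-29 21:00.

2019-06-29 09:00, 2019-06-29 15:00, 2019-06-29 21:00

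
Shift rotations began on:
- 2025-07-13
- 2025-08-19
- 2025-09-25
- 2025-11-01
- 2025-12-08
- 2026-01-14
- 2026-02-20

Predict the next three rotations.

2026-03-29, 2026-05-05, 2026-06-11

The spacing is 37, 37, 37, 37, 37, 37 days — always 37 days.
2026-02-20 + 37 days = 2026-03-29.
2026-03-29 + 37 days = 2026-05-05.
2026-05-05 + 37 days = 2026-06-11.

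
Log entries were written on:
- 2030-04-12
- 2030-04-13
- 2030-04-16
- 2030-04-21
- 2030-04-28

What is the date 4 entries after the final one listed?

2030-06-15

Intervals are 1, 3, 5, 7 days — an arithmetic progression with common difference 2.
Next gap: 9 days. 2030-04-28 + 9 days = 2030-05-07.
Next gap: 11 days. 2030-05-07 + 11 days = 2030-05-18.
Next gap: 13 days. 2030-05-18 + 13 days = 2030-05-31.
Next gap: 15 days. 2030-05-31 + 15 days = 2030-06-15.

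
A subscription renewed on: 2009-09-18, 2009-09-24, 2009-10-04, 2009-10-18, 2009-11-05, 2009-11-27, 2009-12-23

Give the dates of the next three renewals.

2010-01-22, 2010-02-25, 2010-04-04

Intervals are 6, 10, 14, 18, 22, 26 days — an arithmetic progression with common difference 4.
Next gap: 30 days. 2009-12-23 + 30 days = 2010-01-22.
Next gap: 34 days. 2010-01-22 + 34 days = 2010-02-25.
Next gap: 38 days. 2010-02-25 + 38 days = 2010-04-04.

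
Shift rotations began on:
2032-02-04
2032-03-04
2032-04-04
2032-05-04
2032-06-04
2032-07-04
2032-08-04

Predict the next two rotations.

2032-09-04, 2032-10-04

Gaps: 29, 31, 30, 31, 30, 31 days — not constant. Every event is on the 4th of the month.
Pattern: the 4th of each month.
September 2032: 2032-09-04.
Next: October 2032 → 2032-10-04.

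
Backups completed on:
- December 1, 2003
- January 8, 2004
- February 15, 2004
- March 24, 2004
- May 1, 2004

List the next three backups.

June 8, 2004; July 16, 2004; August 23, 2004

Every event comes 38 days after the last (38, 38, 38, 38).
May 1, 2004 + 38 days = June 8, 2004.
June 8, 2004 + 38 days = July 16, 2004.
July 16, 2004 + 38 days = August 23, 2004.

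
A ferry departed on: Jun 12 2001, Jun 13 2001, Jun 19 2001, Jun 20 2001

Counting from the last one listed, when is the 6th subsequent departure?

The gap pattern 1, 6, 1 repeats every 2 events.
These are the Tuesdays and Wednesdays of each week.
The following Tuesday is Jun 26 2001.
The following Wednesday is Jun 27 2001.
Next Tuesday: Jul 3 2001.
The following Wednesday is Jul 4 2001.
Next Tuesday: Jul 10 2001.
The following Wednesday is Jul 11 2001.

Jul 11 2001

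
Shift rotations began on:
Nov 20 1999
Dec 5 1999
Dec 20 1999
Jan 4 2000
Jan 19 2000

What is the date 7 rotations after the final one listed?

Every event comes 15 days after the last (15, 15, 15, 15).
Jan 19 2000 + 15 days = Feb 3 2000.
Feb 3 2000 + 15 days = Feb 18 2000.
Feb 18 2000 + 15 days = Mar 4 2000.
Mar 4 2000 + 15 days = Mar 19 2000.
Mar 19 2000 + 15 days = Apr 3 2000.
Apr 3 2000 + 15 days = Apr 18 2000.
Apr 18 2000 + 15 days = May 3 2000.

May 3 2000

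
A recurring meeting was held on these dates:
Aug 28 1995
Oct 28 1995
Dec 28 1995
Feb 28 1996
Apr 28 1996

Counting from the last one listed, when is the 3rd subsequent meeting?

The day-of-month is always 28 (61, 61, 62, 60 days between events).
So this recurs on the 28th of every 2 months.
June 1996: Jun 28 1996.
August 1996: Aug 28 1996.
Next: October 1996 → Oct 28 1996.

Oct 28 1996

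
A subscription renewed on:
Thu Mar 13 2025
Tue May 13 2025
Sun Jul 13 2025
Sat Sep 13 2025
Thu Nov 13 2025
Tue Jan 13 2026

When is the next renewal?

The day-of-month is always 13 (61, 61, 62, 61, 61 days between events).
So this recurs on the 13th of every 2 months.
March 2026: Fri Mar 13 2026.

Fri Mar 13 2026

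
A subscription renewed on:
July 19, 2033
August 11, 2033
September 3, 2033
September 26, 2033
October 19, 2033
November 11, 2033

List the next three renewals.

December 4, 2033; December 27, 2033; January 19, 2034

The spacing is 23, 23, 23, 23, 23 days — always 23 days.
November 11, 2033 + 23 days = December 4, 2033.
December 4, 2033 + 23 days = December 27, 2033.
December 27, 2033 + 23 days = January 19, 2034.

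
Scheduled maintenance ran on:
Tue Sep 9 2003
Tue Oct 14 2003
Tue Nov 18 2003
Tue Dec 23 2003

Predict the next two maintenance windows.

Tue Jan 27 2004, Tue Mar 2 2004

The spacing is 35, 35, 35 days — always 35 days.
Tue Dec 23 2003 + 35 days = Tue Jan 27 2004.
Tue Jan 27 2004 + 35 days = Tue Mar 2 2004.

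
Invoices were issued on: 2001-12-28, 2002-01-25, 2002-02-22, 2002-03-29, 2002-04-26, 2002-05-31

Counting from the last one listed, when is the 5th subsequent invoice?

2002-10-25

All Fridays; the gaps (28, 28, 35, 28, 35) vary with month length.
This is the last Friday of each month.
Last Friday of June 2002: 2002-06-28.
July 2002 ends with Friday 2002-07-26.
Last Friday of August 2002: 2002-08-30.
September 2002 ends with Friday 2002-09-27.
October 2002 ends with Friday 2002-10-25.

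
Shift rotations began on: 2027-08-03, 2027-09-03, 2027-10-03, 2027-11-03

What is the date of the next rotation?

Gaps: 31, 30, 31 days — not constant. Every event is on the 3rd of the month.
Pattern: the 3rd of each month.
Next: December 2027 → 2027-12-03.

2027-12-03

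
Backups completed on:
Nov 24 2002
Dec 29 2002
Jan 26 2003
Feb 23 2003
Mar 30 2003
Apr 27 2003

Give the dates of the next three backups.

May 25 2003, Jun 29 2003, Jul 27 2003

These are Sundays with 35, 28, 28, 35, 28-day gaps.
Each is the final Sunday of its month — Dec 29 2002 is past the 28th, so '4th Sunday' doesn't fit.
May 2003 ends with Sunday May 25 2003.
June 2003 ends with Sunday Jun 29 2003.
Last Sunday of July 2003: Jul 27 2003.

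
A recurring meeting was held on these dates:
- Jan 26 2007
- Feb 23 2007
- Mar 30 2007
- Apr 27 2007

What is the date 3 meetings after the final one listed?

Jul 27 2007

Every date is a Friday; gaps 28, 35, 28 days.
Each is the last Friday of its month (at least one falls on the 29th or later, ruling out '4th Friday').
Last Friday of May 2007: May 25 2007.
Last Friday of June 2007: Jun 29 2007.
Last Friday of July 2007: Jul 27 2007.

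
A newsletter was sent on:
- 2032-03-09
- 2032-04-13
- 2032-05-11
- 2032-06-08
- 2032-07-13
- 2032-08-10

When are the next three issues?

2032-09-14, 2032-10-12, 2032-11-09

These are Tuesdays at 28- or 35-day spacing (35, 28, 28, 35, 28).
The pattern: 2nd Tuesday of the month.
2nd Tuesday of September 2032: 2032-09-14.
2nd Tuesday of October 2032: 2032-10-12.
2nd Tuesday of November 2032: 2032-11-09.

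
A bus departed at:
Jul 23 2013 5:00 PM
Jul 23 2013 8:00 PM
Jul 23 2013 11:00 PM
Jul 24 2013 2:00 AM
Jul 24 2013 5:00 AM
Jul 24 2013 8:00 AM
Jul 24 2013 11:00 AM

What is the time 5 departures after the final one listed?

The interval is a steady 3 hours (3, 3, 3, 3, 3, 3).
Jul 24 2013 11:00 AM + 3 h = Jul 24 2013 2:00 PM.
Jul 24 2013 2:00 PM + 3 h = Jul 24 2013 5:00 PM.
Jul 24 2013 5:00 PM + 3 h = Jul 24 2013 8:00 PM.
Jul 24 2013 8:00 PM + 3 h = Jul 24 2013 11:00 PM.
Jul 24 2013 11:00 PM + 3 h = Jul 25 2013 2:00 AM.

Jul 25 2013 2:00 AM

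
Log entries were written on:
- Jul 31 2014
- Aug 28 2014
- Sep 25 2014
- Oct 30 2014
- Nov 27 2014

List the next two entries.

All Thursdays; the gaps (28, 28, 35, 28) vary with month length.
This is the last Thursday of each month.
Last Thursday of December 2014: Dec 25 2014.
January 2015 ends with Thursday Jan 29 2015.

Dec 25 2014, Jan 29 2015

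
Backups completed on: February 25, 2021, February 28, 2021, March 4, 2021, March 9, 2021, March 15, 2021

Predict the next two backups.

March 22, 2021; March 30, 2021

Gaps: 3, 4, 5, 6 days — each gap is 1 larger than the previous one.
Next gap: 7 days. March 15, 2021 + 7 days = March 22, 2021.
Next gap: 8 days. March 22, 2021 + 8 days = March 30, 2021.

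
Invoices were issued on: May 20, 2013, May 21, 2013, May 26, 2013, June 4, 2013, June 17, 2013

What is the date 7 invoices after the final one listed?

Gaps: 1, 5, 9, 13 days — each gap is 4 larger than the previous one.
Next gap: 17 days. June 17, 2013 + 17 days = July 4, 2013.
Next gap: 21 days. July 4, 2013 + 21 days = July 25, 2013.
Next gap: 25 days. July 25, 2013 + 25 days = August 19, 2013.
Next gap: 29 days. August 19, 2013 + 29 days = September 17, 2013.
Next gap: 33 days. September 17, 2013 + 33 days = October 20, 2013.
Next gap: 37 days. October 20, 2013 + 37 days = November 26, 2013.
Next gap: 41 days. November 26, 2013 + 41 days = January 6, 2014.

January 6, 2014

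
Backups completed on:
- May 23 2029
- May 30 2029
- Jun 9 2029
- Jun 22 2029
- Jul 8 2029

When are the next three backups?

Jul 27 2029, Aug 18 2029, Sep 12 2029

Intervals are 7, 10, 13, 16 days — an arithmetic progression with common difference 3.
Next gap: 19 days. Jul 8 2029 + 19 days = Jul 27 2029.
Next gap: 22 days. Jul 27 2029 + 22 days = Aug 18 2029.
Next gap: 25 days. Aug 18 2029 + 25 days = Sep 12 2029.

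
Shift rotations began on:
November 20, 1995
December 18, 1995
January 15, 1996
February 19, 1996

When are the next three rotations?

These are Mondays at 28- or 35-day spacing (28, 28, 35).
The pattern: 3rd Monday of the month.
3rd Monday of March 1996: March 18, 1996.
3rd Monday of April 1996: April 15, 1996.
3rd Monday of May 1996: May 20, 1996.

March 18, 1996; April 15, 1996; May 20, 1996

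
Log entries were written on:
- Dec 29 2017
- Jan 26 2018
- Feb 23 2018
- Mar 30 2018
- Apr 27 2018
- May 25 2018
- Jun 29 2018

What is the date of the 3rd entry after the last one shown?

Every date is a Friday; gaps 28, 28, 35, 28, 28, 35 days.
Each is the last Friday of its month (at least one falls on the 29th or later, ruling out '4th Friday').
July 2018 ends with Friday Jul 27 2018.
August 2018 ends with Friday Aug 31 2018.
Last Friday of September 2018: Sep 28 2018.

Sep 28 2018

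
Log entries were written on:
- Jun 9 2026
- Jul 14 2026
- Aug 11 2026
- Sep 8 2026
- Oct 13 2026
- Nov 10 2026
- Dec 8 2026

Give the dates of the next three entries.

Jan 12 2027, Feb 9 2027, Mar 9 2027

Gaps: 35, 28, 28, 35, 28, 28 days — a mix of 28 and 35. Every date is a Tuesday.
Each is the 2nd Tuesday of its month.
2nd Tuesday of January 2027: Jan 12 2027.
February 2027 — 2nd Tuesday is Feb 9 2027.
2nd Tuesday of March 2027: Mar 9 2027.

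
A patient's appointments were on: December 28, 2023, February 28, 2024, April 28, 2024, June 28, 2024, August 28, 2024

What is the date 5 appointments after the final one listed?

June 28, 2025

Gaps: 62, 60, 61, 61 days — not constant. Every event is on the 28th of the month.
Pattern: the 28th of every 2 months.
October 2024: October 28, 2024.
Next: December 2024 → December 28, 2024.
Next: February 2025 → February 28, 2025.
Next: April 2025 → April 28, 2025.
Next: June 2025 → June 28, 2025.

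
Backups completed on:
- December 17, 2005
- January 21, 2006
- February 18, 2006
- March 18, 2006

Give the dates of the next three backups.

Gaps: 35, 28, 28 days — a mix of 28 and 35. Every date is a Saturday.
Each is the 3rd Saturday of its month.
3rd Saturday of April 2006: April 15, 2006.
3rd Saturday of May 2006: May 20, 2006.
3rd Saturday of June 2006: June 17, 2006.

April 15, 2006; May 20, 2006; June 17, 2006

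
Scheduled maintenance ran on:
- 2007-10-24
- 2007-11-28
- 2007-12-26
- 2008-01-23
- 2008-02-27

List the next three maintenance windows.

2008-03-26, 2008-04-23, 2008-05-28

These are Wednesdays at 28- or 35-day spacing (35, 28, 28, 35).
The pattern: 4th Wednesday of the month.
4th Wednesday of March 2008: 2008-03-26.
4th Wednesday of April 2008: 2008-04-23.
4th Wednesday of May 2008: 2008-05-28.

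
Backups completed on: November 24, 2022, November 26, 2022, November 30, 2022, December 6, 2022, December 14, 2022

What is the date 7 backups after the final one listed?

The spacing grows by 2 each time: 2, 4, 6, 8 days.
Next gap: 10 days. December 14, 2022 + 10 days = December 24, 2022.
Next gap: 12 days. December 24, 2022 + 12 days = January 5, 2023.
Next gap: 14 days. January 5, 2023 + 14 days = January 19, 2023.
Next gap: 16 days. January 19, 2023 + 16 days = February 4, 2023.
Next gap: 18 days. February 4, 2023 + 18 days = February 22, 2023.
Next gap: 20 days. February 22, 2023 + 20 days = March 14, 2023.
Next gap: 22 days. March 14, 2023 + 22 days = April 5, 2023.

April 5, 2023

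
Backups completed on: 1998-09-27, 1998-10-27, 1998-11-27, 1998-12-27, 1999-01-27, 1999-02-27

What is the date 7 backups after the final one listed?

Each date is the 27th; the gaps (30, 31, 30, 31, 31) track the month lengths.
The rule is the 27th of each month.
March 1999: 1999-03-27.
April 1999: 1999-04-27.
Next: May 1999 → 1999-05-27.
Next: June 1999 → 1999-06-27.
Next: July 1999 → 1999-07-27.
August 1999: 1999-08-27.
September 1999: 1999-09-27.

1999-09-27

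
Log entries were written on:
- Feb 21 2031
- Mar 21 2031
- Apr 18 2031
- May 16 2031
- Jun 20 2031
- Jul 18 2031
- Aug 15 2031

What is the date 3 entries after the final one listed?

All dates are Fridays, 28, 28, 28, 35, 28, 28 days apart.
Specifically, the 3rd Friday of each month.
September 2031 — 3rd Friday is Sep 19 2031.
3rd Friday of October 2031: Oct 17 2031.
3rd Friday of November 2031: Nov 21 2031.

Nov 21 2031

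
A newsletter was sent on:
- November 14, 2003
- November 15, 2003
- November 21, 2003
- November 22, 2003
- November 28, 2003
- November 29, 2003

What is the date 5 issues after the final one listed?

December 19, 2003

Every event lands on a Friday or Saturday (gaps cycle 1, 6, 1, 6, 1).
So the schedule is: every Friday and Saturday.
Next Friday: December 5, 2003.
Next Saturday: December 6, 2003.
The following Friday is December 12, 2003.
Next Saturday: December 13, 2003.
The following Friday is December 19, 2003.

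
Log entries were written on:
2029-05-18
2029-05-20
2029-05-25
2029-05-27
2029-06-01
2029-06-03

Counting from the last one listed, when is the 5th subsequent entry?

2029-06-22

Gaps: 2, 5, 2, 5, 2 days — not constant, but cyclic with period 2.
The events fall on every Friday and Sunday.
The following Friday is 2029-06-08.
The following Sunday is 2029-06-10.
Next Friday: 2029-06-15.
Next Sunday: 2029-06-17.
Next Friday: 2029-06-22.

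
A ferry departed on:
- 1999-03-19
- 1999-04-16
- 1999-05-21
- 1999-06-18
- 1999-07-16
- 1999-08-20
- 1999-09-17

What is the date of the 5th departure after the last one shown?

These are Fridays at 28- or 35-day spacing (28, 35, 28, 28, 35, 28).
The pattern: 3rd Friday of the month.
October 1999 — 3rd Friday is 1999-10-15.
3rd Friday of November 1999: 1999-11-19.
3rd Friday of December 1999: 1999-12-17.
3rd Friday of January 2000: 2000-01-21.
February 2000 — 3rd Friday is 2000-02-18.

2000-02-18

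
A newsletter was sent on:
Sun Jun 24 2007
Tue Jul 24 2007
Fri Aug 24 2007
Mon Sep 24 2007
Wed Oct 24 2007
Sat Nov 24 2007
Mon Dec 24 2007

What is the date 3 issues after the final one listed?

Gaps: 30, 31, 31, 30, 31, 30 days — not constant. Every event is on the 24th of the month.
Pattern: the 24th of each month.
Next: January 2008 → Thu Jan 24 2008.
Next: February 2008 → Sun Feb 24 2008.
March 2008: Mon Mar 24 2008.

Mon Mar 24 2008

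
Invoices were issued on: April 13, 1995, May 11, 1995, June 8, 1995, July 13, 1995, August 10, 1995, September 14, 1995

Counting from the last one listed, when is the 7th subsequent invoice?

April 11, 1996

These are Thursdays at 28- or 35-day spacing (28, 28, 35, 28, 35).
The pattern: 2nd Thursday of the month.
2nd Thursday of October 1995: October 12, 1995.
2nd Thursday of November 1995: November 9, 1995.
2nd Thursday of December 1995: December 14, 1995.
January 1996 — 2nd Thursday is January 11, 1996.
February 1996 — 2nd Thursday is February 8, 1996.
March 1996 — 2nd Thursday is March 14, 1996.
2nd Thursday of April 1996: April 11, 1996.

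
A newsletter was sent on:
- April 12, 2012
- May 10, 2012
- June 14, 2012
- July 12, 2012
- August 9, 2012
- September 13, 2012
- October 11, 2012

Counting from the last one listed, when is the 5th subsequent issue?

March 14, 2013

These are Thursdays at 28- or 35-day spacing (28, 35, 28, 28, 35, 28).
The pattern: 2nd Thursday of the month.
November 2012 — 2nd Thursday is November 8, 2012.
2nd Thursday of December 2012: December 13, 2012.
January 2013 — 2nd Thursday is January 10, 2013.
2nd Thursday of February 2013: February 14, 2013.
March 2013 — 2nd Thursday is March 14, 2013.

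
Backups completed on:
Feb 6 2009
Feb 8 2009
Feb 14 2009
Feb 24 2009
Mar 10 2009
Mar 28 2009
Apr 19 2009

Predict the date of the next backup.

May 15 2009

Gaps: 2, 6, 10, 14, 18, 22 days — each gap is 4 larger than the previous one.
Next gap: 26 days. Apr 19 2009 + 26 days = May 15 2009.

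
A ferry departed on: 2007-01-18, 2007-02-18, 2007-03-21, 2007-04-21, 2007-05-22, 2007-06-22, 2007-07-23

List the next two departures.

2007-08-23, 2007-09-23

Every event comes 31 days after the last (31, 31, 31, 31, 31, 31).
2007-07-23 + 31 days = 2007-08-23.
2007-08-23 + 31 days = 2007-09-23.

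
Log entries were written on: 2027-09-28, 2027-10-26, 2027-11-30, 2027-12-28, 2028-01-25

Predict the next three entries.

All Tuesdays; the gaps (28, 35, 28, 28) vary with month length.
This is the last Tuesday of each month.
Last Tuesday of February 2028: 2028-02-29.
Last Tuesday of March 2028: 2028-03-28.
Last Tuesday of April 2028: 2028-04-25.

2028-02-29, 2028-03-28, 2028-04-25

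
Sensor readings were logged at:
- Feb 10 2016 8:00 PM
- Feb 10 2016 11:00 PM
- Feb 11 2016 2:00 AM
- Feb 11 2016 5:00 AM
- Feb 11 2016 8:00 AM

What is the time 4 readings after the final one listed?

Gaps: 3, 3, 3, 3 hours — each event is 3 hours after the previous one.
Feb 11 2016 8:00 AM + 3 h = Feb 11 2016 11:00 AM.
Feb 11 2016 11:00 AM + 3 h = Feb 11 2016 2:00 PM.
Feb 11 2016 2:00 PM + 3 h = Feb 11 2016 5:00 PM.
Feb 11 2016 5:00 PM + 3 h = Feb 11 2016 8:00 PM.

Feb 11 2016 8:00 PM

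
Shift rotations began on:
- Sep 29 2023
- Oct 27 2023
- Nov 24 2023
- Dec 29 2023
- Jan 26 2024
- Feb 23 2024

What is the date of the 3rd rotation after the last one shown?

These are Fridays with 28, 28, 35, 28, 28-day gaps.
Each is the final Friday of its month — Sep 29 2023 is past the 28th, so '4th Friday' doesn't fit.
Last Friday of March 2024: Mar 29 2024.
April 2024 ends with Friday Apr 26 2024.
May 2024 ends with Friday May 31 2024.

May 31 2024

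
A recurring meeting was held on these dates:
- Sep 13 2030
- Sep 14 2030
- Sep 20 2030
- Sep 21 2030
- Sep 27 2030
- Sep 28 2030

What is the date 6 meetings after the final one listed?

Every event lands on a Friday or Saturday (gaps cycle 1, 6, 1, 6, 1).
So the schedule is: every Friday and Saturday.
Next Friday: Oct 4 2030.
Next Saturday: Oct 5 2030.
The following Friday is Oct 11 2030.
The following Saturday is Oct 12 2030.
The following Friday is Oct 18 2030.
Next Saturday: Oct 19 2030.

Oct 19 2030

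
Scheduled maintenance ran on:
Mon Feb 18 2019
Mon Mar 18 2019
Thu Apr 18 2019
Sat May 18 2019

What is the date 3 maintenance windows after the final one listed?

Sun Aug 18 2019

Each date is the 18th; the gaps (28, 31, 30) track the month lengths.
The rule is the 18th of each month.
Next: June 2019 → Tue Jun 18 2019.
July 2019: Thu Jul 18 2019.
Next: August 2019 → Sun Aug 18 2019.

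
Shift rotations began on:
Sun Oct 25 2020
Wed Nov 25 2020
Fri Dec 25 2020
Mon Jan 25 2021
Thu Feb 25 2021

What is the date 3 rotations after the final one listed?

Each date is the 25th; the gaps (31, 30, 31, 31) track the month lengths.
The rule is the 25th of each month.
March 2021: Thu Mar 25 2021.
Next: April 2021 → Sun Apr 25 2021.
May 2021: Tue May 25 2021.

Tue May 25 2021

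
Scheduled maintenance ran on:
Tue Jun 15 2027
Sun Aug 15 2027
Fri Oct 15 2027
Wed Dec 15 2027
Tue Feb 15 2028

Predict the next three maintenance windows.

Each date is the 15th; the gaps (61, 61, 61, 62) track the month lengths.
The rule is the 15th of every 2 months.
April 2028: Sat Apr 15 2028.
Next: June 2028 → Thu Jun 15 2028.
Next: August 2028 → Tue Aug 15 2028.

Sat Apr 15 2028, Thu Jun 15 2028, Tue Aug 15 2028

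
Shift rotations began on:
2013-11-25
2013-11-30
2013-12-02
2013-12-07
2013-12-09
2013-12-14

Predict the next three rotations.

Gaps: 5, 2, 5, 2, 5 days — not constant, but cyclic with period 2.
The events fall on every Monday and Saturday.
Next Monday: 2013-12-16.
Next Saturday: 2013-12-21.
Next Monday: 2013-12-23.

2013-12-16, 2013-12-21, 2013-12-23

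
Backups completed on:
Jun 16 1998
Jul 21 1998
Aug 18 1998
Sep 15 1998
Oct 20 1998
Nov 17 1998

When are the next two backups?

Dec 15 1998, Jan 19 1999

Gaps: 35, 28, 28, 35, 28 days — a mix of 28 and 35. Every date is a Tuesday.
Each is the 3rd Tuesday of its month.
December 1998 — 3rd Tuesday is Dec 15 1998.
3rd Tuesday of January 1999: Jan 19 1999.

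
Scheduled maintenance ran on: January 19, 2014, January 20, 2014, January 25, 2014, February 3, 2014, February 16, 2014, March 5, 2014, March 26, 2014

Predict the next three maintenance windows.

April 20, 2014; May 19, 2014; June 21, 2014

The spacing grows by 4 each time: 1, 5, 9, 13, 17, 21 days.
Next gap: 25 days. March 26, 2014 + 25 days = April 20, 2014.
Next gap: 29 days. April 20, 2014 + 29 days = May 19, 2014.
Next gap: 33 days. May 19, 2014 + 33 days = June 21, 2014.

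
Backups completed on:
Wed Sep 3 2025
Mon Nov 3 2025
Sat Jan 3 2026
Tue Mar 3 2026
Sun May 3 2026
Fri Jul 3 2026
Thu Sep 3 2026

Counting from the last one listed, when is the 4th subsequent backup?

Mon May 3 2027

Each date is the 3rd; the gaps (61, 61, 59, 61, 61, 62) track the month lengths.
The rule is the 3rd of every 2 months.
November 2026: Tue Nov 3 2026.
January 2027: Sun Jan 3 2027.
March 2027: Wed Mar 3 2027.
May 2027: Mon May 3 2027.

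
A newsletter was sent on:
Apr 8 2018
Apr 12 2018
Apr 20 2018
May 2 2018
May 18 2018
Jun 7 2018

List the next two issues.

Gaps: 4, 8, 12, 16, 20 days — each gap is 4 larger than the previous one.
Next gap: 24 days. Jun 7 2018 + 24 days = Jul 1 2018.
Next gap: 28 days. Jul 1 2018 + 28 days = Jul 29 2018.

Jul 1 2018, Jul 29 2018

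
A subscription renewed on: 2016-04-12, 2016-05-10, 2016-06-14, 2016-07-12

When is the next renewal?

2016-08-09

These are Tuesdays at 28- or 35-day spacing (28, 35, 28).
The pattern: 2nd Tuesday of the month.
August 2016 — 2nd Tuesday is 2016-08-09.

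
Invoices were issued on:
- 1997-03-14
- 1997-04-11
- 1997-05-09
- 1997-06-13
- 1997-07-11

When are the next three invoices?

These are Fridays at 28- or 35-day spacing (28, 28, 35, 28).
The pattern: 2nd Friday of the month.
August 1997 — 2nd Friday is 1997-08-08.
September 1997 — 2nd Friday is 1997-09-12.
2nd Friday of October 1997: 1997-10-10.

1997-08-08, 1997-09-12, 1997-10-10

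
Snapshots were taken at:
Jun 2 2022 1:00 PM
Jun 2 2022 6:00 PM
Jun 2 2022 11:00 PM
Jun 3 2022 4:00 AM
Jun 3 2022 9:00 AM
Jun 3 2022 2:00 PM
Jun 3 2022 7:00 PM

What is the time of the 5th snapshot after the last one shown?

Jun 4 2022 8:00 PM

The interval is a steady 5 hours (5, 5, 5, 5, 5, 5).
Jun 3 2022 7:00 PM + 5 h = Jun 4 2022 12:00 AM.
Jun 4 2022 12:00 AM + 5 h = Jun 4 2022 5:00 AM.
Jun 4 2022 5:00 AM + 5 h = Jun 4 2022 10:00 AM.
Jun 4 2022 10:00 AM + 5 h = Jun 4 2022 3:00 PM.
Jun 4 2022 3:00 PM + 5 h = Jun 4 2022 8:00 PM.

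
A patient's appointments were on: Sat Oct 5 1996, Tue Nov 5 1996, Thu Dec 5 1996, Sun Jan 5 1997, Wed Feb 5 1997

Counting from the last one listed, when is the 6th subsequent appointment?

The day-of-month is always 5 (31, 30, 31, 31 days between events).
So this recurs on the 5th of each month.
March 1997: Wed Mar 5 1997.
April 1997: Sat Apr 5 1997.
May 1997: Mon May 5 1997.
Next: June 1997 → Thu Jun 5 1997.
Next: July 1997 → Sat Jul 5 1997.
August 1997: Tue Aug 5 1997.

Tue Aug 5 1997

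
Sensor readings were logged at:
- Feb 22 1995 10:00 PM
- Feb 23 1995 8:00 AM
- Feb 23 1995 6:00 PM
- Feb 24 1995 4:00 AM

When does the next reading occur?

Feb 24 1995 2:00 PM

Spacing: 10, 10, 10 h — constant 10 h.
Feb 24 1995 4:00 AM + 10 h = Feb 24 1995 2:00 PM.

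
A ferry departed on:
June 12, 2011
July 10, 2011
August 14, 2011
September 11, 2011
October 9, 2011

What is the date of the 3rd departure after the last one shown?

Gaps: 28, 35, 28, 28 days — a mix of 28 and 35. Every date is a Sunday.
Each is the 2nd Sunday of its month.
2nd Sunday of November 2011: November 13, 2011.
December 2011 — 2nd Sunday is December 11, 2011.
January 2012 — 2nd Sunday is January 8, 2012.

January 8, 2012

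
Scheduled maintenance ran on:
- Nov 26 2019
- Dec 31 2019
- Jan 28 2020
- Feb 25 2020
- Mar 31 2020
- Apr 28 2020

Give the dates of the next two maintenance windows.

Every date is a Tuesday; gaps 35, 28, 28, 35, 28 days.
Each is the last Tuesday of its month (at least one falls on the 29th or later, ruling out '4th Tuesday').
May 2020 ends with Tuesday May 26 2020.
Last Tuesday of June 2020: Jun 30 2020.

May 26 2020, Jun 30 2020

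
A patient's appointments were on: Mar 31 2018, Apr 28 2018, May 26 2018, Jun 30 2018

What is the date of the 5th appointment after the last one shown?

Nov 24 2018

All Saturdays; the gaps (28, 28, 35) vary with month length.
This is the last Saturday of each month.
Last Saturday of July 2018: Jul 28 2018.
August 2018 ends with Saturday Aug 25 2018.
Last Saturday of September 2018: Sep 29 2018.
October 2018 ends with Saturday Oct 27 2018.
November 2018 ends with Saturday Nov 24 2018.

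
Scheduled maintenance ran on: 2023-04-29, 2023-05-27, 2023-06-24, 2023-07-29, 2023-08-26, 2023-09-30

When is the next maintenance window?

All Saturdays; the gaps (28, 28, 35, 28, 35) vary with month length.
This is the last Saturday of each month.
October 2023 ends with Saturday 2023-10-28.

2023-10-28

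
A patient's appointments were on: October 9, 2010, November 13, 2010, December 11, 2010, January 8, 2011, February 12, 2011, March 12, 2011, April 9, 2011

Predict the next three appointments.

May 14, 2011; June 11, 2011; July 9, 2011

Gaps: 35, 28, 28, 35, 28, 28 days — a mix of 28 and 35. Every date is a Saturday.
Each is the 2nd Saturday of its month.
May 2011 — 2nd Saturday is May 14, 2011.
2nd Saturday of June 2011: June 11, 2011.
2nd Saturday of July 2011: July 9, 2011.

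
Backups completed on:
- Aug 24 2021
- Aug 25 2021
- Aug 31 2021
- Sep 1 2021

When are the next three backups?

Every event lands on a Tuesday or Wednesday (gaps cycle 1, 6, 1).
So the schedule is: every Tuesday and Wednesday.
The following Tuesday is Sep 7 2021.
The following Wednesday is Sep 8 2021.
The following Tuesday is Sep 14 2021.

Sep 7 2021, Sep 8 2021, Sep 14 2021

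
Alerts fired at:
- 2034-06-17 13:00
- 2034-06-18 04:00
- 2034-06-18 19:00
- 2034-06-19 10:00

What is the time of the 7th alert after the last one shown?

The interval is a steady 15 hours (15, 15, 15).
2034-06-19 10:00 + 15 h = 2034-06-20 01:00.
2034-06-20 01:00 + 15 h = 2034-06-20 16:00.
2034-06-20 16:00 + 15 h = 2034-06-21 07:00.
2034-06-21 07:00 + 15 h = 2034-06-21 22:00.
2034-06-21 22:00 + 15 h = 2034-06-22 13:00.
2034-06-22 13:00 + 15 h = 2034-06-23 04:00.
2034-06-23 04:00 + 15 h = 2034-06-23 19:00.

2034-06-23 19:00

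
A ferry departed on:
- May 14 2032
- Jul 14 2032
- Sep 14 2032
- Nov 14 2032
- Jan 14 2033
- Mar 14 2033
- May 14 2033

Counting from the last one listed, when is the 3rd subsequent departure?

Nov 14 2033

Each date is the 14th; the gaps (61, 62, 61, 61, 59, 61) track the month lengths.
The rule is the 14th of every 2 months.
July 2033: Jul 14 2033.
Next: September 2033 → Sep 14 2033.
Next: November 2033 → Nov 14 2033.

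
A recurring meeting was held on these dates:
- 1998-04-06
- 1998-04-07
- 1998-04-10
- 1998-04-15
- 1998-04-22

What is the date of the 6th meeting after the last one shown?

Gaps: 1, 3, 5, 7 days — each gap is 2 larger than the previous one.
Next gap: 9 days. 1998-04-22 + 9 days = 1998-05-01.
Next gap: 11 days. 1998-05-01 + 11 days = 1998-05-12.
Next gap: 13 days. 1998-05-12 + 13 days = 1998-05-25.
Next gap: 15 days. 1998-05-25 + 15 days = 1998-06-09.
Next gap: 17 days. 1998-06-09 + 17 days = 1998-06-26.
Next gap: 19 days. 1998-06-26 + 19 days = 1998-07-15.

1998-07-15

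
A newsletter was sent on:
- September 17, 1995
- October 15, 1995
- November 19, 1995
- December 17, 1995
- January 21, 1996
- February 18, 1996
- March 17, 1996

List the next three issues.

April 21, 1996; May 19, 1996; June 16, 1996

Gaps: 28, 35, 28, 35, 28, 28 days — a mix of 28 and 35. Every date is a Sunday.
Each is the 3rd Sunday of its month.
3rd Sunday of April 1996: April 21, 1996.
3rd Sunday of May 1996: May 19, 1996.
3rd Sunday of June 1996: June 16, 1996.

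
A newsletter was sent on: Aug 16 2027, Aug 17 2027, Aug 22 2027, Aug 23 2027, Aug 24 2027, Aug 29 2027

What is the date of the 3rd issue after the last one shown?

The gap pattern 1, 5, 1, 1, 5 repeats every 3 events.
These are the Mondays, Tuesdays and Sundays of each week.
Next Monday: Aug 30 2027.
The following Tuesday is Aug 31 2027.
Next Sunday: Sep 5 2027.

Sep 5 2027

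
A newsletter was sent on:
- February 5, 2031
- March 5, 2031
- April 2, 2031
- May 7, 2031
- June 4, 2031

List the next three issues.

All dates are Wednesdays, 28, 28, 35, 28 days apart.
Specifically, the 1st Wednesday of each month.
July 2031 — 1st Wednesday is July 2, 2031.
August 2031 — 1st Wednesday is August 6, 2031.
1st Wednesday of September 2031: September 3, 2031.

July 2, 2031; August 6, 2031; September 3, 2031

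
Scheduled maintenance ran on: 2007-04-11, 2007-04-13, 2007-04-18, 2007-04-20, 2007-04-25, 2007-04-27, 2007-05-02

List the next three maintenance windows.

Every event lands on a Wednesday or Friday (gaps cycle 2, 5, 2, 5, 2, 5).
So the schedule is: every Wednesday and Friday.
Next Friday: 2007-05-04.
Next Wednesday: 2007-05-09.
The following Friday is 2007-05-11.

2007-05-04, 2007-05-09, 2007-05-11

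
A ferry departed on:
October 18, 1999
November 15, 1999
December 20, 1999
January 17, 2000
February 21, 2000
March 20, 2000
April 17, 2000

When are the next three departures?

These are Mondays at 28- or 35-day spacing (28, 35, 28, 35, 28, 28).
The pattern: 3rd Monday of the month.
3rd Monday of May 2000: May 15, 2000.
3rd Monday of June 2000: June 19, 2000.
3rd Monday of July 2000: July 17, 2000.

May 15, 2000; June 19, 2000; July 17, 2000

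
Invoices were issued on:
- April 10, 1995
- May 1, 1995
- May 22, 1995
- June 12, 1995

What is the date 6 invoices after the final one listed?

October 16, 1995

Every event comes 21 days after the last (21, 21, 21).
June 12, 1995 + 21 days = July 3, 1995.
July 3, 1995 + 21 days = July 24, 1995.
July 24, 1995 + 21 days = August 14, 1995.
August 14, 1995 + 21 days = September 4, 1995.
September 4, 1995 + 21 days = September 25, 1995.
September 25, 1995 + 21 days = October 16, 1995.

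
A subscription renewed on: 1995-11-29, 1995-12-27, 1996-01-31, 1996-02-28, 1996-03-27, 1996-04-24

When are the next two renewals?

1996-05-29, 1996-06-26

All Wednesdays; the gaps (28, 35, 28, 28, 28) vary with month length.
This is the last Wednesday of each month.
May 1996 ends with Wednesday 1996-05-29.
June 1996 ends with Wednesday 1996-06-26.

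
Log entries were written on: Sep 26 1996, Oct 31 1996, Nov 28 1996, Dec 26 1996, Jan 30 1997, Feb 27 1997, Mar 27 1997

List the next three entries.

Apr 24 1997, May 29 1997, Jun 26 1997

Every date is a Thursday; gaps 35, 28, 28, 35, 28, 28 days.
Each is the last Thursday of its month (at least one falls on the 29th or later, ruling out '4th Thursday').
Last Thursday of April 1997: Apr 24 1997.
Last Thursday of May 1997: May 29 1997.
Last Thursday of June 1997: Jun 26 1997.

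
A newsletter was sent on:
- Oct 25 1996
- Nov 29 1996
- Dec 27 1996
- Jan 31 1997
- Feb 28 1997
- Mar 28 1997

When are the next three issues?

Every date is a Friday; gaps 35, 28, 35, 28, 28 days.
Each is the last Friday of its month (at least one falls on the 29th or later, ruling out '4th Friday').
Last Friday of April 1997: Apr 25 1997.
Last Friday of May 1997: May 30 1997.
June 1997 ends with Friday Jun 27 1997.

Apr 25 1997, May 30 1997, Jun 27 1997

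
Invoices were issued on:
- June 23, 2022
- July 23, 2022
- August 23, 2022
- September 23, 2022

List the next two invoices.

October 23, 2022; November 23, 2022

Each date is the 23rd; the gaps (30, 31, 31) track the month lengths.
The rule is the 23rd of each month.
Next: October 2022 → October 23, 2022.
Next: November 2022 → November 23, 2022.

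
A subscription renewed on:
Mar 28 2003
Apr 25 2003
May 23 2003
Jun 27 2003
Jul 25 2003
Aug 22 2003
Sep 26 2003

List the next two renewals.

Oct 24 2003, Nov 28 2003

Gaps: 28, 28, 35, 28, 28, 35 days — a mix of 28 and 35. Every date is a Friday.
Each is the 4th Friday of its month.
October 2003 — 4th Friday is Oct 24 2003.
November 2003 — 4th Friday is Nov 28 2003.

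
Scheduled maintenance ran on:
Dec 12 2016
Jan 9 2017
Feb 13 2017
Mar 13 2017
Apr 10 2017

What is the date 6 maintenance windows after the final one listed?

These are Mondays at 28- or 35-day spacing (28, 35, 28, 28).
The pattern: 2nd Monday of the month.
2nd Monday of May 2017: May 8 2017.
2nd Monday of June 2017: Jun 12 2017.
2nd Monday of July 2017: Jul 10 2017.
August 2017 — 2nd Monday is Aug 14 2017.
2nd Monday of September 2017: Sep 11 2017.
October 2017 — 2nd Monday is Oct 9 2017.

Oct 9 2017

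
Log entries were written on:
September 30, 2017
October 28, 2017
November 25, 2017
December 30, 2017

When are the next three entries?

These are Saturdays with 28, 28, 35-day gaps.
Each is the final Saturday of its month — September 30, 2017 is past the 28th, so '4th Saturday' doesn't fit.
Last Saturday of January 2018: January 27, 2018.
Last Saturday of February 2018: February 24, 2018.
Last Saturday of March 2018: March 31, 2018.

January 27, 2018; February 24, 2018; March 31, 2018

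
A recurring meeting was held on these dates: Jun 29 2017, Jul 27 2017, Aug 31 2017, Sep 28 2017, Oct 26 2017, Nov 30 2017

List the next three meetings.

Every date is a Thursday; gaps 28, 35, 28, 28, 35 days.
Each is the last Thursday of its month (at least one falls on the 29th or later, ruling out '4th Thursday').
Last Thursday of December 2017: Dec 28 2017.
January 2018 ends with Thursday Jan 25 2018.
Last Thursday of February 2018: Feb 22 2018.

Dec 28 2017, Jan 25 2018, Feb 22 2018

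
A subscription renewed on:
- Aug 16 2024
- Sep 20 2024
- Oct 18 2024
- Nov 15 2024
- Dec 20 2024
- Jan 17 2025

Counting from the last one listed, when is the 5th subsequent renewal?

All dates are Fridays, 35, 28, 28, 35, 28 days apart.
Specifically, the 3rd Friday of each month.
3rd Friday of February 2025: Feb 21 2025.
3rd Friday of March 2025: Mar 21 2025.
3rd Friday of April 2025: Apr 18 2025.
3rd Friday of May 2025: May 16 2025.
3rd Friday of June 2025: Jun 20 2025.

Jun 20 2025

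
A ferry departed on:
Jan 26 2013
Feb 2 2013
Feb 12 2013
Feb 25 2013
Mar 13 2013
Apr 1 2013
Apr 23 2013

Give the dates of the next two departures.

May 18 2013, Jun 15 2013

Intervals are 7, 10, 13, 16, 19, 22 days — an arithmetic progression with common difference 3.
Next gap: 25 days. Apr 23 2013 + 25 days = May 18 2013.
Next gap: 28 days. May 18 2013 + 28 days = Jun 15 2013.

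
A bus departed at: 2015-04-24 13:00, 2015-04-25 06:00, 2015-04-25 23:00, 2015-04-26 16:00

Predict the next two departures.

2015-04-27 09:00, 2015-04-28 02:00

Spacing: 17, 17, 17 h — constant 17 h.
2015-04-26 16:00 + 17 h = 2015-04-27 09:00.
2015-04-27 09:00 + 17 h = 2015-04-28 02:00.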